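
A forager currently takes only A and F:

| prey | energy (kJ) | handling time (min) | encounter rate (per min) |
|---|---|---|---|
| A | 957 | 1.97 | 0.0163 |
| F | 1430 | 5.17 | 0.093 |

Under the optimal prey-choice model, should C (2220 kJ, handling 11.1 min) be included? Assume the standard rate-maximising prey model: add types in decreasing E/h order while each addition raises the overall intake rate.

On A and F alone, R = ΣλE/(1+Σλh) = 148.6/1.513 = 98.21 kJ/min.
C: E/h = 2220/11.1 = 200 kJ/min.
200 > 98.21, so adding C raises the average — include it.

Yes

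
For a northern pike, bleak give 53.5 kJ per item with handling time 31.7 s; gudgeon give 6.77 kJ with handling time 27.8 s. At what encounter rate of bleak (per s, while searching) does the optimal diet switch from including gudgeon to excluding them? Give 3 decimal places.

The zero-one rule: include gudgeon iff E₂/h₂ > λE₁/(1+λh₁). Equality gives the switch point.
λE₁h₂ = E₂ + λE₂h₁ ⇒ λ = E₂/(E₁h₂ − E₂h₁) = 6.77/(1487 − 214.6) = 0.005319 per s.

0.005 per s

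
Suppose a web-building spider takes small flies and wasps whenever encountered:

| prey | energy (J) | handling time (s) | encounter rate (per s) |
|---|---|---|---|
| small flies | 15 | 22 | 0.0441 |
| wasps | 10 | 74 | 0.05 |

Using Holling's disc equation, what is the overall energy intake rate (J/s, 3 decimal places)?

R = (0.0441×15 + 0.05×10) / (1 + 0.0441×22 + 0.05×74) = 1.161/5.67 = 0.2048 J/s.

0.205 J/s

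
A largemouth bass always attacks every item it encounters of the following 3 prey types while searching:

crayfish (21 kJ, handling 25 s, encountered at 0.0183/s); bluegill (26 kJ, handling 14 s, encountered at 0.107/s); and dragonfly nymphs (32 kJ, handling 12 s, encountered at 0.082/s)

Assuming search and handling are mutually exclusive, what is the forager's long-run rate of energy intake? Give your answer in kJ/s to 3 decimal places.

1.470 kJ/s

Energy encountered per unit search time: 0.0183×21 + 0.107×26 + 0.082×32 = 5.79 kJ/s.
Handling time per unit search time: 0.0183×25 + 0.107×14 + 0.082×12 = 2.939.
Rate = 5.79/(1 + 2.939) = 1.47 kJ/s.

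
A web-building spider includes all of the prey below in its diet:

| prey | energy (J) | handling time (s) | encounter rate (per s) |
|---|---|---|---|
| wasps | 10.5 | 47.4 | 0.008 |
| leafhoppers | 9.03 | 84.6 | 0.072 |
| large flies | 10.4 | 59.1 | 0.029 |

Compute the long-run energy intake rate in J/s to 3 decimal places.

0.113 J/s

R = (0.008×10.5 + 0.072×9.03 + 0.029×10.4) / (1 + 0.008×47.4 + 0.072×84.6 + 0.029×59.1) = 1.036/9.184 = 0.1128 J/s.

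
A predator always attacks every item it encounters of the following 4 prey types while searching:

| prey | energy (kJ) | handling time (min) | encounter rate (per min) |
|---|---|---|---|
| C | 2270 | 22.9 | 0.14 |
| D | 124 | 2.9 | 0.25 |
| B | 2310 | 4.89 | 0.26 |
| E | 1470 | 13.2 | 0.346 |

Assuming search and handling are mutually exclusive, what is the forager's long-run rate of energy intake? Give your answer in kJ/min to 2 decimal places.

135.38 kJ/min

R = (0.14×2270 + 0.25×124 + 0.26×2310 + 0.346×1470) / (1 + 0.14×22.9 + 0.25×2.9 + 0.26×4.89 + 0.346×13.2) = 1458/10.77 = 135.4 kJ/min.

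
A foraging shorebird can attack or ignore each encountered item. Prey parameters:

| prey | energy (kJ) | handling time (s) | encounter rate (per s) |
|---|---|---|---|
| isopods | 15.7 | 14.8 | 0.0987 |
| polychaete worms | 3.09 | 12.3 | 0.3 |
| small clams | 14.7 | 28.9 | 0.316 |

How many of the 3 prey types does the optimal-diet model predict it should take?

E/h in descending order: isopods 1.06, small clams 0.509, polychaete worms 0.251 kJ/s. The optimal diet is the largest prefix of this list for which every included type satisfies E_i/h_i > R on the types above it.
Rate on top 1: 0.6297. small clams: 0.509 < 0.6297 → exclude; stop.
Optimal diet: isopods — 1 of 3 types.

1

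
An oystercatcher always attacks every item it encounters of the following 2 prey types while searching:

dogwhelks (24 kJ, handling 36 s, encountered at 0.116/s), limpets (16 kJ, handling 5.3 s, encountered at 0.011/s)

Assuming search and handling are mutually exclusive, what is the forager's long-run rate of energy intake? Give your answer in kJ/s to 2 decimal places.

R = Σλ_iE_i / (1 + Σλ_ih_i)
Numerator: 0.116×24 + 0.011×16 = 2.96
Denominator: 1 + 0.116×36 + 0.011×5.3 = 5.234
R = 2.96/5.234 = 0.5655 kJ/s

0.57 kJ/s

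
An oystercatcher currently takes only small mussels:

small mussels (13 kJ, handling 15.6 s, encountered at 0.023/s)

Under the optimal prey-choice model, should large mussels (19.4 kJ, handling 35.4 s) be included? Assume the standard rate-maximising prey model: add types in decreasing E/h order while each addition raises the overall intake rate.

Intake rate on the current diet: R = (0.023×13) / (1 + 0.023×15.6) = 0.299/1.359 = 0.22 kJ/s.
Profitability of large mussels: 19.4/35.4 = 0.548 kJ/s.
Since 0.548 > R, including large mussels increases the long-run rate.

Yes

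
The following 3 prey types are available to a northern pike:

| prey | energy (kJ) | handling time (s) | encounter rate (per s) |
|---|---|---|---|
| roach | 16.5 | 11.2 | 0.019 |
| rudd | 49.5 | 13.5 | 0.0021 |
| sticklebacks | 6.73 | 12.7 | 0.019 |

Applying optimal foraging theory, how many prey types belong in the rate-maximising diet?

3

Rank by E/h (kJ/s): rudd 3.67, roach 1.47, sticklebacks 0.53. Include each in turn until the next type's E/h falls below the running intake rate.
Rate on top 1: 0.1011. roach: 1.47 > 0.1011 → include.
Rate on top 2: 0.3363. sticklebacks: 0.53 > 0.3363 → include.
Optimal diet: rudd, roach, sticklebacks — 3 of 3 types.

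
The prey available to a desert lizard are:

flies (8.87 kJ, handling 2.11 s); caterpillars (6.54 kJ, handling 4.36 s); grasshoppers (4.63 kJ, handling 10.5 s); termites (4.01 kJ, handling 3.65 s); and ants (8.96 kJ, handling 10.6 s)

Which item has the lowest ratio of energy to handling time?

grasshoppers

In descending order of E/h:
flies: 8.87/2.11 = 4.2 kJ/s
caterpillars: 6.54/4.36 = 1.5 kJ/s
termites: 4.01/3.65 = 1.1 kJ/s
ants: 8.96/10.6 = 0.845 kJ/s
grasshoppers: 4.63/10.5 = 0.441 kJ/s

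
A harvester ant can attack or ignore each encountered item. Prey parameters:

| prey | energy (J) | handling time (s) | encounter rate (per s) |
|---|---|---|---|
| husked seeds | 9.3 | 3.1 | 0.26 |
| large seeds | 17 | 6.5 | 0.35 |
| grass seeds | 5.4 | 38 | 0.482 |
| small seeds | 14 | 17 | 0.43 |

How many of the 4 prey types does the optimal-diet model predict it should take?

2

Rank by E/h (J/s): husked seeds 3, large seeds 2.62, small seeds 0.824, grass seeds 0.142. Include each in turn until the next type's E/h falls below the running intake rate.
Rate on top 1: 1.339. large seeds: 2.62 > 1.339 → include.
Rate on top 2: 2.05. small seeds: 0.824 < 2.05 → exclude; stop.
Optimal diet: husked seeds, large seeds — 2 of 4 types.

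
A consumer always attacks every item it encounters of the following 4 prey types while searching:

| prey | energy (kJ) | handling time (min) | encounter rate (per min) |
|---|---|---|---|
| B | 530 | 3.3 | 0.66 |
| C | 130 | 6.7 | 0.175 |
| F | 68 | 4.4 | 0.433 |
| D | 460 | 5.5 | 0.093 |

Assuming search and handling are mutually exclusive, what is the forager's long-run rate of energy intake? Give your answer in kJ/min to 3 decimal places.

65.725 kJ/min

R = Σλ_iE_i / (1 + Σλ_ih_i)
Numerator: 0.66×530 + 0.175×130 + 0.433×68 + 0.093×460 = 444.8
Denominator: 1 + 0.66×3.3 + 0.175×6.7 + 0.433×4.4 + 0.093×5.5 = 6.767
R = 444.8/6.767 = 65.72 kJ/min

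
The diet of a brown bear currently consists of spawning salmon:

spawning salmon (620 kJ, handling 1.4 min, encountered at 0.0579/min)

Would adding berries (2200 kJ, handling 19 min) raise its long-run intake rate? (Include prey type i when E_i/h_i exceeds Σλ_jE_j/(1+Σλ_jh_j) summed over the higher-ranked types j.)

Current rate: (0.0579×620)/(1 + 0.0579×1.4) = 33.21 kJ/min.
Profitability of berries: 2200/19 = 115.8 kJ/min.
Since 115.8 > R, including berries increases the long-run rate.

Yes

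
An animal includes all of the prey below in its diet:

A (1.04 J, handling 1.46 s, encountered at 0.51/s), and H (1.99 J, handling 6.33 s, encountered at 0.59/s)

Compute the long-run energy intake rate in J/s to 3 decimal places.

Energy encountered per unit search time: 0.51×1.04 + 0.59×1.99 = 1.704 J/s.
Handling time per unit search time: 0.51×1.46 + 0.59×6.33 = 4.479.
Rate = 1.704/(1 + 4.479) = 0.3111 J/s.

0.311 J/s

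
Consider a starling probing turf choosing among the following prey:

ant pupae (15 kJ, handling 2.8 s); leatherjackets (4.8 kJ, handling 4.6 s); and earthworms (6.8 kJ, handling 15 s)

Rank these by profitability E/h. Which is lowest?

earthworms

In descending order of E/h:
ant pupae: 15/2.8 = 5.36 kJ/s
leatherjackets: 4.8/4.6 = 1.04 kJ/s
earthworms: 6.8/15 = 0.453 kJ/s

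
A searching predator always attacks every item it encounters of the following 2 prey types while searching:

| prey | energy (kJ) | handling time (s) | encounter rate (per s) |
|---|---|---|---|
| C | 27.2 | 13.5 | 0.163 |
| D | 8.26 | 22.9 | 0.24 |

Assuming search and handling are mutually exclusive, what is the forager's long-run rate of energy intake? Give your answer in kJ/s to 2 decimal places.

Energy encountered per unit search time: 0.163×27.2 + 0.24×8.26 = 6.416 kJ/s.
Handling time per unit search time: 0.163×13.5 + 0.24×22.9 = 7.697.
Rate = 6.416/(1 + 7.697) = 0.7378 kJ/s.

0.74 kJ/s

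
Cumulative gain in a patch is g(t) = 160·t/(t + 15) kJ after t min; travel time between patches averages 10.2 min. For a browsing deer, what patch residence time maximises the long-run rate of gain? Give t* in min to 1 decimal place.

By the marginal value theorem, leave when the instantaneous gain rate g'(t) equals the habitat-wide average g(t)/(T + t).
g'(t) = 160·15/(t + 15)². Setting 160·15/(t+15)² = 160t/[(t+15)(10.2+t)] gives 15(10.2+t) = t(t+15), so t² = 15×10.2 = 153.
t* = √153 = 12.37 min.

12.4 min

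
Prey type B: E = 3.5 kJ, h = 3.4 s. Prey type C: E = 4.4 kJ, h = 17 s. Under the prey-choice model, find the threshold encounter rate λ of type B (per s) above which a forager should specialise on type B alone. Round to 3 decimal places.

0.099 per s

The zero-one rule: include type C iff E₂/h₂ > λE₁/(1+λh₁). Equality gives the switch point.
λE₁h₂ = E₂ + λE₂h₁ ⇒ λ = E₂/(E₁h₂ − E₂h₁) = 4.4/(59.5 − 14.96) = 0.09879 per s.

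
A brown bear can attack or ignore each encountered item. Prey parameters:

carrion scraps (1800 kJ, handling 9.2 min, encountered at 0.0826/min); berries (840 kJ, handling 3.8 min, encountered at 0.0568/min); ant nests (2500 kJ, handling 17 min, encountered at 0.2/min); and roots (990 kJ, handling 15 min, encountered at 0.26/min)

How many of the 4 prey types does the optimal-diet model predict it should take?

3

E/h in descending order: berries 221, carrion scraps 196, ant nests 147, roots 66 kJ/min. The optimal diet is the largest prefix of this list for which every included type satisfies E_i/h_i > R on the types above it.
Rate on top 1: 39.24. carrion scraps: 196 > 39.24 → include.
Rate on top 2: 99.4. ant nests: 147 > 99.4 → include.
Rate on top 3: 129.5. roots: 66 < 129.5 → exclude; stop.
Optimal diet: berries, carrion scraps, ant nests — 3 of 4 types.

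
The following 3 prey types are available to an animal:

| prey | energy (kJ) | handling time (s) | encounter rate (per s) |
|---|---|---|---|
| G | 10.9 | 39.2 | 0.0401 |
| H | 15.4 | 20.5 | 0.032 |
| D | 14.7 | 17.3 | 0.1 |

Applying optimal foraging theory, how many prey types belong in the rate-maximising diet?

2

Rank by E/h (kJ/s): D 0.85, H 0.751, G 0.278. Include each in turn until the next type's E/h falls below the running intake rate.
Rate on top 1: 0.5385. H: 0.751 > 0.5385 → include.
Rate on top 2: 0.5797. G: 0.278 < 0.5797 → exclude; stop.
Optimal diet: D, H — 2 of 3 types.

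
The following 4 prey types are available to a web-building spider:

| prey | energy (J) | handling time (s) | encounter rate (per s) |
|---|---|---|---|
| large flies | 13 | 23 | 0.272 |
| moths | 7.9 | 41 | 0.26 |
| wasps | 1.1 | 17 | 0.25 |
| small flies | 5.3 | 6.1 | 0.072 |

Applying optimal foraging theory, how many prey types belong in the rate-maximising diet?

Profitabilities (E/h, J/s): small flies 0.869, large flies 0.565, moths 0.193, wasps 0.0647. Add prey in this order while the next type's profitability exceeds the intake rate on those already taken.
Rate on top 1: 0.2651. large flies: 0.565 > 0.2651 → include.
Rate on top 2: 0.5091. moths: 0.193 < 0.5091 → exclude; stop.
Optimal diet: small flies, large flies — 2 of 4 types.

2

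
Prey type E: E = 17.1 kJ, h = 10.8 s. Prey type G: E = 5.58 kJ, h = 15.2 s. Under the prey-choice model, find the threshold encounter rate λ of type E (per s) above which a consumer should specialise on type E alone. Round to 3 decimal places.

0.028 per s

At the threshold, the rate on type E alone equals the profitability of type G: λ·17.1/(1 + λ·10.8) = 5.58/15.2 = 0.3671.
Rearranging, λ(17.1 − 0.3671×10.8) = 0.3671, so λ = 0.3671/13.14 = 0.02795 per s.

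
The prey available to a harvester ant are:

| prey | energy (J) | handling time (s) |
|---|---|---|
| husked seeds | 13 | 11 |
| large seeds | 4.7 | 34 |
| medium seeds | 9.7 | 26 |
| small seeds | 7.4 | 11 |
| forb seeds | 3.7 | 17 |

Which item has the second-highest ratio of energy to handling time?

small seeds

In descending order of E/h:
husked seeds: 13/11 = 1.18 J/s
small seeds: 7.4/11 = 0.673 J/s
medium seeds: 9.7/26 = 0.373 J/s
forb seeds: 3.7/17 = 0.218 J/s
large seeds: 4.7/34 = 0.138 J/s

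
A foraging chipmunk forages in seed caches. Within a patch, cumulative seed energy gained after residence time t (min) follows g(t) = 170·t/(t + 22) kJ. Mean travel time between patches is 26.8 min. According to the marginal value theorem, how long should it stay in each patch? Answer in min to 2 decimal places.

Optimal t* satisfies g'(t*) = g(t*)/(T + t*).
g'(t) = 170·22/(t + 22)². Setting 170·22/(t+22)² = 170t/[(t+22)(26.8+t)] gives 22(26.8+t) = t(t+22), so t² = 22×26.8 = 589.6.
t* = √589.6 = 24.28 min.

24.28 min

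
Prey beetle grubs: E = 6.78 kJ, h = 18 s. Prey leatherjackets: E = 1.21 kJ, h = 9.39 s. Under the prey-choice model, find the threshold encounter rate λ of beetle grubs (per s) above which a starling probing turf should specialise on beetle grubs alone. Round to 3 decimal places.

0.029 per s

The zero-one rule: include leatherjackets iff E₂/h₂ > λE₁/(1+λh₁). Equality gives the switch point.
λE₁h₂ = E₂ + λE₂h₁ ⇒ λ = E₂/(E₁h₂ − E₂h₁) = 1.21/(63.66 − 21.78) = 0.02889 per s.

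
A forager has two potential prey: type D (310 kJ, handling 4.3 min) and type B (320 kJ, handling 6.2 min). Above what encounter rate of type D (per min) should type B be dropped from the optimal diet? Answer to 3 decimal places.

0.586 per min

At the threshold, the rate on type D alone equals the profitability of type B: λ·310/(1 + λ·4.3) = 320/6.2 = 51.61.
Rearranging, λ(310 − 51.61×4.3) = 51.61, so λ = 51.61/88.06 = 0.5861 per min.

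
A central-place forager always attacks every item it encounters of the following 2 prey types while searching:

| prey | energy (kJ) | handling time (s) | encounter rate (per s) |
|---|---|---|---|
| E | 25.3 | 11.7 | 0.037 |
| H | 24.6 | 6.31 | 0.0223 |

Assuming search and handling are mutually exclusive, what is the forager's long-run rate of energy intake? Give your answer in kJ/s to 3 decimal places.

0.943 kJ/s

Energy encountered per unit search time: 0.037×25.3 + 0.0223×24.6 = 1.485 kJ/s.
Handling time per unit search time: 0.037×11.7 + 0.0223×6.31 = 0.5736.
Rate = 1.485/(1 + 0.5736) = 0.9435 kJ/s.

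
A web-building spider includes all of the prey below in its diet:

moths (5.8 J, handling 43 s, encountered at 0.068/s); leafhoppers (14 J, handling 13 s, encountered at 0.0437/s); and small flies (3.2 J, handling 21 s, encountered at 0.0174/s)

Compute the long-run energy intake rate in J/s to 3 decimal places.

0.219 J/s

R = Σλ_iE_i / (1 + Σλ_ih_i)
Numerator: 0.068×5.8 + 0.0437×14 + 0.0174×3.2 = 1.062
Denominator: 1 + 0.068×43 + 0.0437×13 + 0.0174×21 = 4.857
R = 1.062/4.857 = 0.2186 J/s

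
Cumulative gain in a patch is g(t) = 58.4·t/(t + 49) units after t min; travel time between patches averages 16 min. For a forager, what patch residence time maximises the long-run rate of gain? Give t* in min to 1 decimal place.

Optimal t* satisfies g'(t*) = g(t*)/(T + t*).
g'(t) = 58.4·49/(t + 49)². Setting 58.4·49/(t+49)² = 58.4t/[(t+49)(16+t)] gives 49(16+t) = t(t+49), so t² = 49×16 = 784.
t* = √784 = 28 min.

28.0 min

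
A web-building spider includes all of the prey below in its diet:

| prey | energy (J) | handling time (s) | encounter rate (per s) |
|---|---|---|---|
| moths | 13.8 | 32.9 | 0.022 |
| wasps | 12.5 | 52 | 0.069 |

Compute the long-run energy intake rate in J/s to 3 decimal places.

0.220 J/s

R = Σλ_iE_i / (1 + Σλ_ih_i)
Numerator: 0.022×13.8 + 0.069×12.5 = 1.166
Denominator: 1 + 0.022×32.9 + 0.069×52 = 5.312
R = 1.166/5.312 = 0.2195 J/s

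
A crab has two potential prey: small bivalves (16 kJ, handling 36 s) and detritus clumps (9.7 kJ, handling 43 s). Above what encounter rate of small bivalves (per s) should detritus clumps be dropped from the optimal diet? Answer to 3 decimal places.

0.029 per s

At the threshold, the rate on small bivalves alone equals the profitability of detritus clumps: λ·16/(1 + λ·36) = 9.7/43 = 0.2256.
Rearranging, λ(16 − 0.2256×36) = 0.2256, so λ = 0.2256/7.879 = 0.02863 per s.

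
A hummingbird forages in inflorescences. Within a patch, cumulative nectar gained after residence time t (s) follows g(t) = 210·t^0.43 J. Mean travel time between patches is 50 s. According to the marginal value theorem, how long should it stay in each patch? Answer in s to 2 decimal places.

By the marginal value theorem, leave when the instantaneous gain rate g'(t) equals the habitat-wide average g(t)/(T + t).
g'(t) = 0.43·210·t^-0.57. Setting 0.43·210·t^-0.57 = 210·t^0.43/(50+t) gives 0.43(50+t) = t, so 0.57·t = 0.43×50.
t* = 0.43×50/0.57 = 37.72 s.

37.72 s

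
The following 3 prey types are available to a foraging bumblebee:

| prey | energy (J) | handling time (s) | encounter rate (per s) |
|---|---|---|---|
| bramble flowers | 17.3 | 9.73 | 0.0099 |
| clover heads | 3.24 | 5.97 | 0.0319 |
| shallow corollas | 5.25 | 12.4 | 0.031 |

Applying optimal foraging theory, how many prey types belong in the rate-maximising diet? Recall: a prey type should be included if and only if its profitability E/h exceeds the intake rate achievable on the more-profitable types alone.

3

E/h in descending order: bramble flowers 1.78, clover heads 0.543, shallow corollas 0.423 J/s. The optimal diet is the largest prefix of this list for which every included type satisfies E_i/h_i > R on the types above it.
Rate on top 1: 0.1562. clover heads: 0.543 > 0.1562 → include.
Rate on top 2: 0.2134. shallow corollas: 0.423 > 0.2134 → include.
Optimal diet: bramble flowers, clover heads, shallow corollas — 3 of 3 types.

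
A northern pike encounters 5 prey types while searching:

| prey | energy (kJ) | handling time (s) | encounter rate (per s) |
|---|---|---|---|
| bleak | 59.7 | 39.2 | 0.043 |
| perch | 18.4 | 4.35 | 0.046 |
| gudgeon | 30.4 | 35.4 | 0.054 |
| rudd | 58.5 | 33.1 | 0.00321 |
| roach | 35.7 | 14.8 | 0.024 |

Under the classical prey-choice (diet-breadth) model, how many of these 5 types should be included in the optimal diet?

Rank by E/h (kJ/s): perch 4.23, roach 2.41, rudd 1.77, bleak 1.52, gudgeon 0.859. Include each in turn until the next type's E/h falls below the running intake rate.
Rate on top 1: 0.7053. roach: 2.41 > 0.7053 → include.
Rate on top 2: 1.095. rudd: 1.77 > 1.095 → include.
Rate on top 3: 1.138. bleak: 1.52 > 1.138 → include.
Rate on top 4: 1.332. gudgeon: 0.859 < 1.332 → exclude; stop.
Optimal diet: perch, roach, rudd, bleak — 4 of 5 types.

4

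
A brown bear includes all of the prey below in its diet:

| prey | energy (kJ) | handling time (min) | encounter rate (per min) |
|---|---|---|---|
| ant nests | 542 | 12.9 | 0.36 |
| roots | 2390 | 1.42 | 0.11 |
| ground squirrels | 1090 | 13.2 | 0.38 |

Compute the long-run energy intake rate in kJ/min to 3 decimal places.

Energy encountered per unit search time: 0.36×542 + 0.11×2390 + 0.38×1090 = 872.2 kJ/min.
Handling time per unit search time: 0.36×12.9 + 0.11×1.42 + 0.38×13.2 = 9.816.
Rate = 872.2/(1 + 9.816) = 80.64 kJ/min.

80.640 kJ/min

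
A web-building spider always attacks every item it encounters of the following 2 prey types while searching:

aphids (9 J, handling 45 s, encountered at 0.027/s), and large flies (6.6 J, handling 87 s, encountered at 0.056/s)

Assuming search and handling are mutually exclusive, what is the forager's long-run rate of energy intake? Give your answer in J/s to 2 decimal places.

0.09 J/s

R = (0.027×9 + 0.056×6.6) / (1 + 0.027×45 + 0.056×87) = 0.6126/7.087 = 0.08644 J/s.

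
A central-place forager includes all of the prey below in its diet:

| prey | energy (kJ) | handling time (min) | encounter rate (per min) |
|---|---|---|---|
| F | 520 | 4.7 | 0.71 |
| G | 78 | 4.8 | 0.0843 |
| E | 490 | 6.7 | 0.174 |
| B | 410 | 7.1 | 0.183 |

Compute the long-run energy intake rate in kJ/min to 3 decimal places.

74.384 kJ/min

R = (0.71×520 + 0.0843×78 + 0.174×490 + 0.183×410) / (1 + 0.71×4.7 + 0.0843×4.8 + 0.174×6.7 + 0.183×7.1) = 536.1/7.207 = 74.38 kJ/min.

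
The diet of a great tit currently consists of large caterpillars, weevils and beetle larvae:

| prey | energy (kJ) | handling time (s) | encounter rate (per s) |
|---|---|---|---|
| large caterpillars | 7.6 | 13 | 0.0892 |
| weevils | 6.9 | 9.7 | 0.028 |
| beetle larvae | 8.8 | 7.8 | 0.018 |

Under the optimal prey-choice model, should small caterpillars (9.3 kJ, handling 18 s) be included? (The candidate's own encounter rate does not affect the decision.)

Yes

On large caterpillars, weevils and beetle larvae alone, R = ΣλE/(1+Σλh) = 1.03/2.572 = 0.4003 kJ/s.
small caterpillars: E/h = 9.3/18 = 0.5167 kJ/s.
Since 0.5167 > R, including small caterpillars increases the long-run rate.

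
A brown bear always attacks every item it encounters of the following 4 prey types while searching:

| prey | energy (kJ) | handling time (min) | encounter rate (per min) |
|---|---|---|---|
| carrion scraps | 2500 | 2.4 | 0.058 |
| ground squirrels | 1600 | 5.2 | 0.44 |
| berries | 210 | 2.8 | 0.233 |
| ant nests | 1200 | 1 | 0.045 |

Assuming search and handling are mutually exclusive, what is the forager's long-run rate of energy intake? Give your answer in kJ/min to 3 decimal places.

230.793 kJ/min

Energy encountered per unit search time: 0.058×2500 + 0.44×1600 + 0.233×210 + 0.045×1200 = 951.9 kJ/min.
Handling time per unit search time: 0.058×2.4 + 0.44×5.2 + 0.233×2.8 + 0.045×1 = 3.125.
Rate = 951.9/(1 + 3.125) = 230.8 kJ/min.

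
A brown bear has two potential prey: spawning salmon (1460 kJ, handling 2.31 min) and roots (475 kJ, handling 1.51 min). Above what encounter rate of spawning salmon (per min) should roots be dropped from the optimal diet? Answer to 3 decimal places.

At the threshold, the rate on spawning salmon alone equals the profitability of roots: λ·1460/(1 + λ·2.31) = 475/1.51 = 314.6.
Rearranging, λ(1460 − 314.6×2.31) = 314.6, so λ = 314.6/733.3 = 0.429 per min.

0.429 per min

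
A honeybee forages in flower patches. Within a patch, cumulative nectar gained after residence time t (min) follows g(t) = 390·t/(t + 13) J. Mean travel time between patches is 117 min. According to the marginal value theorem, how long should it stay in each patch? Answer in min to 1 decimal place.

39.0 min

Maximise g(t)/(T+t): set derivative to zero → g'(t)(T+t) = g(t).
g'(t) = 390·13/(t + 13)². Setting 390·13/(t+13)² = 390t/[(t+13)(117+t)] gives 13(117+t) = t(t+13), so t² = 13×117 = 1521.
t* = √1521 = 39 min.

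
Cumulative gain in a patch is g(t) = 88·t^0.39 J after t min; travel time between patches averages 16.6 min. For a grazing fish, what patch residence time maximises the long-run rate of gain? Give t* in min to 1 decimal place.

By the marginal value theorem, leave when the instantaneous gain rate g'(t) equals the habitat-wide average g(t)/(T + t).
g'(t) = 0.39·88·t^-0.61. Setting 0.39·88·t^-0.61 = 88·t^0.39/(16.6+t) gives 0.39(16.6+t) = t, so 0.61·t = 0.39×16.6.
t* = 0.39×16.6/0.61 = 10.61 min.

10.6 min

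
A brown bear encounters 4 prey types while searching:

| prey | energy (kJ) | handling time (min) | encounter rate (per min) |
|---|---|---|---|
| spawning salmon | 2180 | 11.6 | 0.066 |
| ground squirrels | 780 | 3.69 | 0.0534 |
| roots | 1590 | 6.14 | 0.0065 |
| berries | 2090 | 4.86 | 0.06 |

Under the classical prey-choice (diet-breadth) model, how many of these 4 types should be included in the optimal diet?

E/h in descending order: berries 430, roots 259, ground squirrels 211, spawning salmon 188 kJ/min. The optimal diet is the largest prefix of this list for which every included type satisfies E_i/h_i > R on the types above it.
Rate on top 1: 97.09. roots: 259 > 97.09 → include.
Rate on top 2: 101.9. ground squirrels: 211 > 101.9 → include.
Rate on top 3: 116. spawning salmon: 188 > 116 → include.
Optimal diet: berries, roots, ground squirrels, spawning salmon — 4 of 4 types.

4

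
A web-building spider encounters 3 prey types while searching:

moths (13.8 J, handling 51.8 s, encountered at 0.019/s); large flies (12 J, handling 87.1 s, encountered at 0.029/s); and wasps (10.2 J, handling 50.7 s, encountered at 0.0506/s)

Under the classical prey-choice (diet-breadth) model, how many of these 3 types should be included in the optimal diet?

Rank by E/h (J/s): moths 0.266, wasps 0.201, large flies 0.138. Include each in turn until the next type's E/h falls below the running intake rate.
Rate on top 1: 0.1321. wasps: 0.201 > 0.1321 → include.
Rate on top 2: 0.1711. large flies: 0.138 < 0.1711 → exclude; stop.
Optimal diet: moths, wasps — 2 of 3 types.

2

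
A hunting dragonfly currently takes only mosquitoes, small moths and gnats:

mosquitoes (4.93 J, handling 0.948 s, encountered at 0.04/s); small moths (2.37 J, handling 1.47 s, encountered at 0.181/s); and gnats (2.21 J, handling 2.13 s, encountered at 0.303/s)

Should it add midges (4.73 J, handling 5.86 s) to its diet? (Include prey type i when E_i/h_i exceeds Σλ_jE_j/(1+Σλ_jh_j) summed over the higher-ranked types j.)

Yes

On mosquitoes, small moths and gnats alone, R = ΣλE/(1+Σλh) = 1.296/1.949 = 0.6647 J/s.
midges: E/h = 4.73/5.86 = 0.8072 J/s.
Since 0.8072 > R, including midges increases the long-run rate.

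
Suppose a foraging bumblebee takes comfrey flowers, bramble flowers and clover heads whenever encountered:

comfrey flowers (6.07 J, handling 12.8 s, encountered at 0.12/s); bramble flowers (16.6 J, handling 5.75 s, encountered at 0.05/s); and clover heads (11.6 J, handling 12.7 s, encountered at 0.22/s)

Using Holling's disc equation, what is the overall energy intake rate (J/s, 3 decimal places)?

R = (0.12×6.07 + 0.05×16.6 + 0.22×11.6) / (1 + 0.12×12.8 + 0.05×5.75 + 0.22×12.7) = 4.11/5.617 = 0.7317 J/s.

0.732 J/s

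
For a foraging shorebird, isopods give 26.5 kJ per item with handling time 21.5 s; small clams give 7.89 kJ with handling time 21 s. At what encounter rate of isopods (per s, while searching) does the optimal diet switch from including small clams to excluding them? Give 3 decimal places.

At the threshold, the rate on isopods alone equals the profitability of small clams: λ·26.5/(1 + λ·21.5) = 7.89/21 = 0.3757.
Rearranging, λ(26.5 − 0.3757×21.5) = 0.3757, so λ = 0.3757/18.42 = 0.02039 per s.

0.020 per s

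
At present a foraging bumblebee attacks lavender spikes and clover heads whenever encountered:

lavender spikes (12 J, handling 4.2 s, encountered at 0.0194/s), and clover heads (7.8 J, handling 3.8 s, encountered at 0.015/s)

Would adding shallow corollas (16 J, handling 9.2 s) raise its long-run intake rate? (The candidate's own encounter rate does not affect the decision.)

Intake rate on the current diet: R = (0.0194×12 + 0.015×7.8) / (1 + 0.0194×4.2 + 0.015×3.8) = 0.3498/1.138 = 0.3073 J/s.
shallow corollas: E/h = 16/9.2 = 1.739 J/s.
Since 1.739 > R, including shallow corollas increases the long-run rate.

Yes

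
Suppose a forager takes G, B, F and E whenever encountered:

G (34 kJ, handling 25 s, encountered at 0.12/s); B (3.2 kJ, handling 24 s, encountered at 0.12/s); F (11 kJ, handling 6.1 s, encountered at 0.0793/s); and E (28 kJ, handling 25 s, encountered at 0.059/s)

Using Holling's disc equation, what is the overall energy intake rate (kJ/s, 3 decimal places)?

0.791 kJ/s

Energy encountered per unit search time: 0.12×34 + 0.12×3.2 + 0.0793×11 + 0.059×28 = 6.988 kJ/s.
Handling time per unit search time: 0.12×25 + 0.12×24 + 0.0793×6.1 + 0.059×25 = 7.839.
Rate = 6.988/(1 + 7.839) = 0.7906 kJ/s.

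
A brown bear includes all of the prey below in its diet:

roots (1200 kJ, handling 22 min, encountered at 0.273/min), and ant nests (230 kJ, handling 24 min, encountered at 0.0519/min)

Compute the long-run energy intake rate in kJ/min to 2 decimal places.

Energy encountered per unit search time: 0.273×1200 + 0.0519×230 = 339.5 kJ/min.
Handling time per unit search time: 0.273×22 + 0.0519×24 = 7.252.
Rate = 339.5/(1 + 7.252) = 41.15 kJ/min.

41.15 kJ/min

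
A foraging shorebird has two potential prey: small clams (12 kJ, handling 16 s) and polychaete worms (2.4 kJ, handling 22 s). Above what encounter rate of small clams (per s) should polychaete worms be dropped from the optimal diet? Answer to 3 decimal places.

The zero-one rule: include polychaete worms iff E₂/h₂ > λE₁/(1+λh₁). Equality gives the switch point.
λE₁h₂ = E₂ + λE₂h₁ ⇒ λ = E₂/(E₁h₂ − E₂h₁) = 2.4/(264 − 38.4) = 0.01064 per s.

0.011 per s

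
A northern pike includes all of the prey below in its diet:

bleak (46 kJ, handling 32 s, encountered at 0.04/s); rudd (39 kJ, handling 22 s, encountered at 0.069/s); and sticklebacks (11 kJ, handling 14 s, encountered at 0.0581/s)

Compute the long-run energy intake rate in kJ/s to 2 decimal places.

1.12 kJ/s

R = Σλ_iE_i / (1 + Σλ_ih_i)
Numerator: 0.04×46 + 0.069×39 + 0.0581×11 = 5.17
Denominator: 1 + 0.04×32 + 0.069×22 + 0.0581×14 = 4.611
R = 5.17/4.611 = 1.121 kJ/s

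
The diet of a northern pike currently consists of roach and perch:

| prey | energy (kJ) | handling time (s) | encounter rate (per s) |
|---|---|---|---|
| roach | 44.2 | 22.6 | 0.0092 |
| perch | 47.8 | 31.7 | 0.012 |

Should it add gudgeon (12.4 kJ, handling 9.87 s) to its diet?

On roach and perch alone, R = ΣλE/(1+Σλh) = 0.9802/1.588 = 0.6172 kJ/s.
Profitability of gudgeon: 12.4/9.87 = 1.256 kJ/s.
1.256 > 0.6172, so adding gudgeon raises the average — include it.

Yes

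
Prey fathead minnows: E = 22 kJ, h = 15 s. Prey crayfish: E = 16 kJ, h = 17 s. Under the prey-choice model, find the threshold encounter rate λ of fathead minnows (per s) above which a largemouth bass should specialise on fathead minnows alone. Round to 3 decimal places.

At the threshold, the rate on fathead minnows alone equals the profitability of crayfish: λ·22/(1 + λ·15) = 16/17 = 0.9412.
Rearranging, λ(22 − 0.9412×15) = 0.9412, so λ = 0.9412/7.882 = 0.1194 per s.

0.119 per s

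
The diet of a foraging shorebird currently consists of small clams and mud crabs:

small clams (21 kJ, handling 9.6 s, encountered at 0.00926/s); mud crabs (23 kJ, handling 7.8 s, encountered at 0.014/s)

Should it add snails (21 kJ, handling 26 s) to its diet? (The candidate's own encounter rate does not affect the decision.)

Yes

Intake rate on the current diet: R = (0.00926×21 + 0.014×23) / (1 + 0.00926×9.6 + 0.014×7.8) = 0.5165/1.198 = 0.4311 kJ/s.
snails: E/h = 21/26 = 0.8077 kJ/s.
Since 0.8077 > R, including snails increases the long-run rate.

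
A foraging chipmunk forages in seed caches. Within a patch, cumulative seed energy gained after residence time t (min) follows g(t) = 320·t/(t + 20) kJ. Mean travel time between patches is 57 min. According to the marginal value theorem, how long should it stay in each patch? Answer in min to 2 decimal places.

33.76 min

Maximise g(t)/(T+t): set derivative to zero → g'(t)(T+t) = g(t).
g'(t) = 320·20/(t + 20)². Setting 320·20/(t+20)² = 320t/[(t+20)(57+t)] gives 20(57+t) = t(t+20), so t² = 20×57 = 1140.
t* = √1140 = 33.76 min.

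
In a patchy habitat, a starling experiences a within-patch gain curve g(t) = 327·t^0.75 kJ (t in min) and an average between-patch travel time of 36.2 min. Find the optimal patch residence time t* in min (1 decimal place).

By the marginal value theorem, leave when the instantaneous gain rate g'(t) equals the habitat-wide average g(t)/(T + t).
g'(t) = 0.75·327·t^-0.25. Setting 0.75·327·t^-0.25 = 327·t^0.75/(36.2+t) gives 0.75(36.2+t) = t, so 0.25·t = 0.75×36.2.
t* = 0.75×36.2/0.25 = 108.6 min.

108.6 min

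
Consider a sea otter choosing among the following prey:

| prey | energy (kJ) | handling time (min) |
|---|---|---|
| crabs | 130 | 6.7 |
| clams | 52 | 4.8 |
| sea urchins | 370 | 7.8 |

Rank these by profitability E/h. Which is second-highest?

crabs

In descending order of E/h:
sea urchins: 370/7.8 = 47.4 kJ/min
crabs: 130/6.7 = 19.4 kJ/min
clams: 52/4.8 = 10.8 kJ/min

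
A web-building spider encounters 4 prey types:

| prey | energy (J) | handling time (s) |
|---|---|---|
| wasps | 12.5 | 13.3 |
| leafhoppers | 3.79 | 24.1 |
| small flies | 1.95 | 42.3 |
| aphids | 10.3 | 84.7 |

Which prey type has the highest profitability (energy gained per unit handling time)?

wasps

Profitability E/h (J/s): wasps = 12.5/13.3 = 0.94, leafhoppers = 3.79/24.1 = 0.157, small flies = 1.95/42.3 = 0.0461, aphids = 10.3/84.7 = 0.122.
Ranked: wasps > leafhoppers > aphids > small flies.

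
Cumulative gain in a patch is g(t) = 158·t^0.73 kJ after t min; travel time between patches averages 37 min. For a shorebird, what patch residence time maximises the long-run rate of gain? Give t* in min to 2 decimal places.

100.04 min

By the marginal value theorem, leave when the instantaneous gain rate g'(t) equals the habitat-wide average g(t)/(T + t).
g'(t) = 0.73·158·t^-0.27. Setting 0.73·158·t^-0.27 = 158·t^0.73/(37+t) gives 0.73(37+t) = t, so 0.27·t = 0.73×37.
t* = 0.73×37/0.27 = 100 min.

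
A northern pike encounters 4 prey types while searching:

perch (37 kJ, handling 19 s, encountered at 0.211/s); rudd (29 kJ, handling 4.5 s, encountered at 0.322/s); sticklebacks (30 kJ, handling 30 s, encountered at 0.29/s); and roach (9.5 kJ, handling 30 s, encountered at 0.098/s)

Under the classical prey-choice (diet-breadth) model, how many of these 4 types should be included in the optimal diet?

1

E/h in descending order: rudd 6.44, perch 1.95, sticklebacks 1, roach 0.317 kJ/s. The optimal diet is the largest prefix of this list for which every included type satisfies E_i/h_i > R on the types above it.
Rate on top 1: 3.813. perch: 1.95 < 3.813 → exclude; stop.
Optimal diet: rudd — 1 of 4 types.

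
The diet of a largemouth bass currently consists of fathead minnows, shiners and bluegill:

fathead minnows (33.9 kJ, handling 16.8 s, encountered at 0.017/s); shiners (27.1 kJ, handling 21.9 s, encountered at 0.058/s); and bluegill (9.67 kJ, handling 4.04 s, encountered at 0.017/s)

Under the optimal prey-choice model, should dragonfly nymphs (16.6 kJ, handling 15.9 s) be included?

Yes

On fathead minnows, shiners and bluegill alone, R = ΣλE/(1+Σλh) = 2.312/2.624 = 0.8811 kJ/s.
Profitability of dragonfly nymphs: 16.6/15.9 = 1.044 kJ/s.
1.044 > 0.8811, so adding dragonfly nymphs raises the average — include it.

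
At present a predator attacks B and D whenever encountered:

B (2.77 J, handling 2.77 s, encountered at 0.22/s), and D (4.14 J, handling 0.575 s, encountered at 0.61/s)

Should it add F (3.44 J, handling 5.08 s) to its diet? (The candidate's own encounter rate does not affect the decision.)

Intake rate on the current diet: R = (0.22×2.77 + 0.61×4.14) / (1 + 0.22×2.77 + 0.61×0.575) = 3.135/1.96 = 1.599 J/s.
Profitability of F: 3.44/5.08 = 0.6772 J/s.
Since 0.6772 < R, time spent handling F is better spent searching.

No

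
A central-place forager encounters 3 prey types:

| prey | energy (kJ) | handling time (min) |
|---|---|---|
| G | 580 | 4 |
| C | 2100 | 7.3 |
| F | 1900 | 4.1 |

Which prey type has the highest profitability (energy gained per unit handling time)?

Profitability E/h (kJ/min): G = 580/4 = 145, C = 2100/7.3 = 288, F = 1900/4.1 = 463.
Ranked: F > C > G.

F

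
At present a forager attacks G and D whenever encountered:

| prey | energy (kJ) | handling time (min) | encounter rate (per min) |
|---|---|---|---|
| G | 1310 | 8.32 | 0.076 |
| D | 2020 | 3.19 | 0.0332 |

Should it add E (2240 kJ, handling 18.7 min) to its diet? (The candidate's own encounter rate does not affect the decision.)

Yes

On G and D alone, R = ΣλE/(1+Σλh) = 166.6/1.738 = 95.86 kJ/min.
Profitability of E: 2240/18.7 = 119.8 kJ/min.
Since 119.8 > R, including E increases the long-run rate.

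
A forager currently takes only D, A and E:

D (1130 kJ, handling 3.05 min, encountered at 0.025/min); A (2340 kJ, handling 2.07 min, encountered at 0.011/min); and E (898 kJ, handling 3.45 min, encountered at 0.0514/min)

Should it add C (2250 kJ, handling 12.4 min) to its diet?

Intake rate on the current diet: R = (0.025×1130 + 0.011×2340 + 0.0514×898) / (1 + 0.025×3.05 + 0.011×2.07 + 0.0514×3.45) = 100.1/1.276 = 78.46 kJ/min.
C: E/h = 2250/12.4 = 181.5 kJ/min.
Since 181.5 > R, including C increases the long-run rate.

Yes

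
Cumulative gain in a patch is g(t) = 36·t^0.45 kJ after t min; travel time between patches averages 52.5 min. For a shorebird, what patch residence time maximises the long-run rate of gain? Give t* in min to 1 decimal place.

By the marginal value theorem, leave when the instantaneous gain rate g'(t) equals the habitat-wide average g(t)/(T + t).
g'(t) = 0.45·36·t^-0.55. Setting 0.45·36·t^-0.55 = 36·t^0.45/(52.5+t) gives 0.45(52.5+t) = t, so 0.55·t = 0.45×52.5.
t* = 0.45×52.5/0.55 = 42.95 min.

43.0 min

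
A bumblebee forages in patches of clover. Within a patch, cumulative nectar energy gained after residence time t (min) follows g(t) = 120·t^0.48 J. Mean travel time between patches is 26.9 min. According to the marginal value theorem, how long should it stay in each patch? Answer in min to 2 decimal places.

24.83 min

Maximise g(t)/(T+t): set derivative to zero → g'(t)(T+t) = g(t).
g'(t) = 0.48·120·t^-0.52. Setting 0.48·120·t^-0.52 = 120·t^0.48/(26.9+t) gives 0.48(26.9+t) = t, so 0.52·t = 0.48×26.9.
t* = 0.48×26.9/0.52 = 24.83 min.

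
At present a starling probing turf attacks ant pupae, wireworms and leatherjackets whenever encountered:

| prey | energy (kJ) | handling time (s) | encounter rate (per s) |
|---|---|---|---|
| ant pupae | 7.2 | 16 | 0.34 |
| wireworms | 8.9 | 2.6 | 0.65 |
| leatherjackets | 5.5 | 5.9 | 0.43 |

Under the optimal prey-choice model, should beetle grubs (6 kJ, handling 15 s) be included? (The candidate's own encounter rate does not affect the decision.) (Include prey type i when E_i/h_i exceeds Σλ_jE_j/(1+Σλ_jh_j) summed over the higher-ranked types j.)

No

On ant pupae, wireworms and leatherjackets alone, R = ΣλE/(1+Σλh) = 10.6/10.67 = 0.9935 kJ/s.
Profitability of beetle grubs: 6/15 = 0.4 kJ/s.
Since 0.4 < R, time spent handling beetle grubs is better spent searching.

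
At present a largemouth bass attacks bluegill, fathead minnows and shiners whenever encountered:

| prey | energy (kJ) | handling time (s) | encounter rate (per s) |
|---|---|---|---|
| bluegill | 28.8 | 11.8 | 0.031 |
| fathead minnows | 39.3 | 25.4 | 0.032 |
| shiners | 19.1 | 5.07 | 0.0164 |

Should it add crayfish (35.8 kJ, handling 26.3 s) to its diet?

Intake rate on the current diet: R = (0.031×28.8 + 0.032×39.3 + 0.0164×19.1) / (1 + 0.031×11.8 + 0.032×25.4 + 0.0164×5.07) = 2.464/2.262 = 1.089 kJ/s.
crayfish: E/h = 35.8/26.3 = 1.361 kJ/s.
1.361 > 1.089, so adding crayfish raises the average — include it.

Yes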